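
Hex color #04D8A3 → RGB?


Hex: #04D8A3
R = 04₁₆ = 4
G = D8₁₆ = 216
B = A3₁₆ = 163
= RGB(4, 216, 163)


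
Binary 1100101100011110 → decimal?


Positional values:
Bit 1: 1 × 2^1 = 2
Bit 2: 1 × 2^2 = 4
Bit 3: 1 × 2^3 = 8
Bit 4: 1 × 2^4 = 16
Bit 8: 1 × 2^8 = 256
Bit 9: 1 × 2^9 = 512
Bit 11: 1 × 2^11 = 2048
Bit 14: 1 × 2^14 = 16384
Bit 15: 1 × 2^15 = 32768
Sum = 2 + 4 + 8 + 16 + 256 + 512 + 2048 + 16384 + 32768
= 51998


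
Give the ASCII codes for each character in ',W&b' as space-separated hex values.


String: ',W&b'  (4 characters)
Per-character ASCII lookup:
  ',': special character: ',' = 44 → 0x2C
  'W': uppercase starts at 65: 'W' = 65 + 22 = 87 → 0x57
  '&': special character: '&' = 38 → 0x26
  'b': lowercase starts at 97: 'b' = 97 + 1 = 98 → 0x62
= 0x2C 0x57 0x26 0x62


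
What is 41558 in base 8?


Divide by 8 repeatedly:
41558 ÷ 8 = 5194 remainder 6
5194 ÷ 8 = 649 remainder 2
649 ÷ 8 = 81 remainder 1
81 ÷ 8 = 10 remainder 1
10 ÷ 8 = 1 remainder 2
1 ÷ 8 = 0 remainder 1
Reading remainders bottom-up:
= 0o121126


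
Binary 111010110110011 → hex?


Group into 4-bit nibbles: 0111010110110011
  0111 = 7
  0101 = 5
  1011 = B
  0011 = 3
= 0x75B3


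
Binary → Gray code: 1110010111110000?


Binary: 1110010111110000
Gray code: G = B XOR (B >> 1)
B >> 1 = 0111001011111000
1110010111110000 XOR 0111001011111000:
  1 XOR 0 = 1
  1 XOR 1 = 0
  1 XOR 1 = 0
  0 XOR 1 = 1
  0 XOR 0 = 0
  1 XOR 0 = 1
  0 XOR 1 = 1
  1 XOR 0 = 1
  1 XOR 1 = 0
  1 XOR 1 = 0
  1 XOR 1 = 0
  1 XOR 1 = 0
  0 XOR 1 = 1
  0 XOR 0 = 0
  0 XOR 0 = 0
  0 XOR 0 = 0
= 1001011100001000


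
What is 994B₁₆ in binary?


Each hex digit → 4 binary bits:
  9 = 1001
  9 = 1001
  4 = 0100
  B = 1011
Concatenate: 1001 1001 0100 1011
= 1001100101001011


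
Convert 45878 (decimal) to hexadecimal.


Divide by 16 repeatedly:
45878 ÷ 16 = 2867 remainder 6 (6)
2867 ÷ 16 = 179 remainder 3 (3)
179 ÷ 16 = 11 remainder 3 (3)
11 ÷ 16 = 0 remainder 11 (B)
Reading remainders bottom-up:
= 0xB336


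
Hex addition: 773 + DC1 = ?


Align and add column by column (LSB to MSB, each column mod 16 with carry):
  0773
+ 0DC1
  ----
  col 0: 3(3) + 1(1) + 0 (carry in) = 4 → 4(4), carry out 0
  col 1: 7(7) + C(12) + 0 (carry in) = 19 → 3(3), carry out 1
  col 2: 7(7) + D(13) + 1 (carry in) = 21 → 5(5), carry out 1
  col 3: 0(0) + 0(0) + 1 (carry in) = 1 → 1(1), carry out 0
Reading digits MSB→LSB: 1534
Strip leading zeros: 1534
= 0x1534


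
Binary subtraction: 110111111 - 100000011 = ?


Align and subtract column by column (LSB to MSB, borrowing when needed):
  110111111
- 100000011
  ---------
  col 0: (1 - 0 borrow-in) - 1 → 1 - 1 = 0, borrow out 0
  col 1: (1 - 0 borrow-in) - 1 → 1 - 1 = 0, borrow out 0
  col 2: (1 - 0 borrow-in) - 0 → 1 - 0 = 1, borrow out 0
  col 3: (1 - 0 borrow-in) - 0 → 1 - 0 = 1, borrow out 0
  col 4: (1 - 0 borrow-in) - 0 → 1 - 0 = 1, borrow out 0
  col 5: (1 - 0 borrow-in) - 0 → 1 - 0 = 1, borrow out 0
  col 6: (0 - 0 borrow-in) - 0 → 0 - 0 = 0, borrow out 0
  col 7: (1 - 0 borrow-in) - 0 → 1 - 0 = 1, borrow out 0
  col 8: (1 - 0 borrow-in) - 1 → 1 - 1 = 0, borrow out 0
Reading bits MSB→LSB: 010111100
Strip leading zeros: 10111100
= 10111100


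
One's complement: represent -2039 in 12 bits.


Original: 011111110111
Invert all bits:
  bit 0: 0 → 1
  bit 1: 1 → 0
  bit 2: 1 → 0
  bit 3: 1 → 0
  bit 4: 1 → 0
  bit 5: 1 → 0
  bit 6: 1 → 0
  bit 7: 1 → 0
  bit 8: 0 → 1
  bit 9: 1 → 0
  bit 10: 1 → 0
  bit 11: 1 → 0
= 100000001000


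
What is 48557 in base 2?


Divide by 2 repeatedly:
48557 ÷ 2 = 24278 remainder 1
24278 ÷ 2 = 12139 remainder 0
12139 ÷ 2 = 6069 remainder 1
6069 ÷ 2 = 3034 remainder 1
3034 ÷ 2 = 1517 remainder 0
1517 ÷ 2 = 758 remainder 1
758 ÷ 2 = 379 remainder 0
379 ÷ 2 = 189 remainder 1
189 ÷ 2 = 94 remainder 1
94 ÷ 2 = 47 remainder 0
47 ÷ 2 = 23 remainder 1
23 ÷ 2 = 11 remainder 1
11 ÷ 2 = 5 remainder 1
5 ÷ 2 = 2 remainder 1
2 ÷ 2 = 1 remainder 0
1 ÷ 2 = 0 remainder 1
Reading remainders bottom-up:
= 1011110110101101


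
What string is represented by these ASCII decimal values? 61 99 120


Codes (decimal): 61 99 120
Per-code ASCII lookup:
  61  (special character) → '='
  99  (range 97-122: lowercase, 99 - 97 = 2) → 'c'
  120  (range 97-122: lowercase, 120 - 97 = 23) → 'x'
= '=cx'


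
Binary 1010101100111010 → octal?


Group into 3-bit groups: 001010101100111010
  001 = 1
  010 = 2
  101 = 5
  100 = 4
  111 = 7
  010 = 2
= 0o125472


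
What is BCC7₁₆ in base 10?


Positional values:
Position 0: 7 × 16^0 = 7 × 1 = 7
Position 1: C × 16^1 = 12 × 16 = 192
Position 2: C × 16^2 = 12 × 256 = 3072
Position 3: B × 16^3 = 11 × 4096 = 45056
Sum = 7 + 192 + 3072 + 45056
= 48327


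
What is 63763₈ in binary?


Each octal digit → 3 binary bits:
  6 = 110
  3 = 011
  7 = 111
  6 = 110
  3 = 011
Concatenate: 110 011 111 110 011
= 110011111110011


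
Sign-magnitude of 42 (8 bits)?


Sign bit: 0 (positive)
Magnitude: 42 = 0101010
= 00101010


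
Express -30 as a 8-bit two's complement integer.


Original: 00011110
Step 1 - Invert all bits: 11100001
Step 2 - Add 1: 11100001 + 1
= 11100010 (represents -30)


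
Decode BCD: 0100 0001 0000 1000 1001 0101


Each 4-bit group → digit:
  0100 → 4
  0001 → 1
  0000 → 0
  1000 → 8
  1001 → 9
  0101 → 5
= 410895


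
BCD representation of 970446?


Each digit → 4-bit binary:
  9 → 1001
  7 → 0111
  0 → 0000
  4 → 0100
  4 → 0100
  6 → 0110
= 1001 0111 0000 0100 0100 0110


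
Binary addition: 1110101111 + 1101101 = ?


Align and add column by column (LSB to MSB, carry propagating):
  01110101111
+ 00001101101
  -----------
  col 0: 1 + 1 + 0 (carry in) = 2 → bit 0, carry out 1
  col 1: 1 + 0 + 1 (carry in) = 2 → bit 0, carry out 1
  col 2: 1 + 1 + 1 (carry in) = 3 → bit 1, carry out 1
  col 3: 1 + 1 + 1 (carry in) = 3 → bit 1, carry out 1
  col 4: 0 + 0 + 1 (carry in) = 1 → bit 1, carry out 0
  col 5: 1 + 1 + 0 (carry in) = 2 → bit 0, carry out 1
  col 6: 0 + 1 + 1 (carry in) = 2 → bit 0, carry out 1
  col 7: 1 + 0 + 1 (carry in) = 2 → bit 0, carry out 1
  col 8: 1 + 0 + 1 (carry in) = 2 → bit 0, carry out 1
  col 9: 1 + 0 + 1 (carry in) = 2 → bit 0, carry out 1
  col 10: 0 + 0 + 1 (carry in) = 1 → bit 1, carry out 0
Reading bits MSB→LSB: 10000011100
Strip leading zeros: 10000011100
= 10000011100


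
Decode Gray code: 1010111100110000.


Gray code: 1010111100110000
MSB stays the same: 1
Each subsequent bit = prev_binary XOR current_gray:
  B[1] = 1 XOR 0 = 1
  B[2] = 1 XOR 1 = 0
  B[3] = 0 XOR 0 = 0
  B[4] = 0 XOR 1 = 1
  B[5] = 1 XOR 1 = 0
  B[6] = 0 XOR 1 = 1
  B[7] = 1 XOR 1 = 0
  B[8] = 0 XOR 0 = 0
  B[9] = 0 XOR 0 = 0
  B[10] = 0 XOR 1 = 1
  B[11] = 1 XOR 1 = 0
  B[12] = 0 XOR 0 = 0
  B[13] = 0 XOR 0 = 0
  B[14] = 0 XOR 0 = 0
  B[15] = 0 XOR 0 = 0
= 1100101000100000 (51744 decimal)


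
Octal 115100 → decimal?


Positional values:
Position 0: 0 × 8^0 = 0
Position 1: 0 × 8^1 = 0
Position 2: 1 × 8^2 = 64
Position 3: 5 × 8^3 = 2560
Position 4: 1 × 8^4 = 4096
Position 5: 1 × 8^5 = 32768
Sum = 0 + 0 + 64 + 2560 + 4096 + 32768
= 39488


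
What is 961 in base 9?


Divide by 9 repeatedly:
961 ÷ 9 = 106 remainder 7
106 ÷ 9 = 11 remainder 7
11 ÷ 9 = 1 remainder 2
1 ÷ 9 = 0 remainder 1
Reading remainders bottom-up:
= 1277


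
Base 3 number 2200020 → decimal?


Positional values (base 3):
  0 × 3^0 = 0 × 1 = 0
  2 × 3^1 = 2 × 3 = 6
  0 × 3^2 = 0 × 9 = 0
  0 × 3^3 = 0 × 27 = 0
  0 × 3^4 = 0 × 81 = 0
  2 × 3^5 = 2 × 243 = 486
  2 × 3^6 = 2 × 729 = 1458
Sum = 0 + 6 + 0 + 0 + 0 + 486 + 1458
= 1950


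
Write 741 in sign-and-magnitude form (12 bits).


Sign bit: 0 (positive)
Magnitude: 741 = 01011100101
= 001011100101


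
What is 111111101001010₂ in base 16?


Group into 4-bit nibbles: 0111111101001010
  0111 = 7
  1111 = F
  0100 = 4
  1010 = A
= 0x7F4A


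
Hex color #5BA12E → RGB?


Hex: #5BA12E
R = 5B₁₆ = 91
G = A1₁₆ = 161
B = 2E₁₆ = 46
= RGB(91, 161, 46)


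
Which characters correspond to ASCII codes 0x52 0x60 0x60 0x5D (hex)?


Codes (hex): 0x52 0x60 0x60 0x5D
Per-code ASCII lookup:
  0x52 = 82  (range 65-90: uppercase, 82 - 65 = 17) → 'R'
  0x60 = 96  (special character) → '`'
  0x60 = 96  (special character) → '`'
  0x5D = 93  (special character) → ']'
= 'R``]'


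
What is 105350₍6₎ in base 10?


Positional values (base 6):
  0 × 6^0 = 0 × 1 = 0
  5 × 6^1 = 5 × 6 = 30
  3 × 6^2 = 3 × 36 = 108
  5 × 6^3 = 5 × 216 = 1080
  0 × 6^4 = 0 × 1296 = 0
  1 × 6^5 = 1 × 7776 = 7776
Sum = 0 + 30 + 108 + 1080 + 0 + 7776
= 8994


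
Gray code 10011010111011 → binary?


Gray code: 10011010111011
MSB stays the same: 1
Each subsequent bit = prev_binary XOR current_gray:
  B[1] = 1 XOR 0 = 1
  B[2] = 1 XOR 0 = 1
  B[3] = 1 XOR 1 = 0
  B[4] = 0 XOR 1 = 1
  B[5] = 1 XOR 0 = 1
  B[6] = 1 XOR 1 = 0
  B[7] = 0 XOR 0 = 0
  B[8] = 0 XOR 1 = 1
  B[9] = 1 XOR 1 = 0
  B[10] = 0 XOR 1 = 1
  B[11] = 1 XOR 0 = 1
  B[12] = 1 XOR 1 = 0
  B[13] = 0 XOR 1 = 1
= 11101100101101 (15149 decimal)


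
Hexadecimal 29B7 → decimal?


Positional values:
Position 0: 7 × 16^0 = 7 × 1 = 7
Position 1: B × 16^1 = 11 × 16 = 176
Position 2: 9 × 16^2 = 9 × 256 = 2304
Position 3: 2 × 16^3 = 2 × 4096 = 8192
Sum = 7 + 176 + 2304 + 8192
= 10679


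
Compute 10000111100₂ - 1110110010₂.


Align and subtract column by column (LSB to MSB, borrowing when needed):
  10000111100
- 01110110010
  -----------
  col 0: (0 - 0 borrow-in) - 0 → 0 - 0 = 0, borrow out 0
  col 1: (0 - 0 borrow-in) - 1 → borrow from next column: (0+2) - 1 = 1, borrow out 1
  col 2: (1 - 1 borrow-in) - 0 → 0 - 0 = 0, borrow out 0
  col 3: (1 - 0 borrow-in) - 0 → 1 - 0 = 1, borrow out 0
  col 4: (1 - 0 borrow-in) - 1 → 1 - 1 = 0, borrow out 0
  col 5: (1 - 0 borrow-in) - 1 → 1 - 1 = 0, borrow out 0
  col 6: (0 - 0 borrow-in) - 0 → 0 - 0 = 0, borrow out 0
  col 7: (0 - 0 borrow-in) - 1 → borrow from next column: (0+2) - 1 = 1, borrow out 1
  col 8: (0 - 1 borrow-in) - 1 → borrow from next column: (-1+2) - 1 = 0, borrow out 1
  col 9: (0 - 1 borrow-in) - 1 → borrow from next column: (-1+2) - 1 = 0, borrow out 1
  col 10: (1 - 1 borrow-in) - 0 → 0 - 0 = 0, borrow out 0
Reading bits MSB→LSB: 00010001010
Strip leading zeros: 10001010
= 10001010


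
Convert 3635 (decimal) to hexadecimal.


Divide by 16 repeatedly:
3635 ÷ 16 = 227 remainder 3 (3)
227 ÷ 16 = 14 remainder 3 (3)
14 ÷ 16 = 0 remainder 14 (E)
Reading remainders bottom-up:
= 0xE33


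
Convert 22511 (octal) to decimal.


Positional values:
Position 0: 1 × 8^0 = 1
Position 1: 1 × 8^1 = 8
Position 2: 5 × 8^2 = 320
Position 3: 2 × 8^3 = 1024
Position 4: 2 × 8^4 = 8192
Sum = 1 + 8 + 320 + 1024 + 8192
= 9545


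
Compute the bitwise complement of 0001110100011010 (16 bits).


Original: 0001110100011010
Invert all bits:
  bit 0: 0 → 1
  bit 1: 0 → 1
  bit 2: 0 → 1
  bit 3: 1 → 0
  bit 4: 1 → 0
  bit 5: 1 → 0
  bit 6: 0 → 1
  bit 7: 1 → 0
  bit 8: 0 → 1
  bit 9: 0 → 1
  bit 10: 0 → 1
  bit 11: 1 → 0
  bit 12: 1 → 0
  bit 13: 0 → 1
  bit 14: 1 → 0
  bit 15: 0 → 1
= 1110001011100101


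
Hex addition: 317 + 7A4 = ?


Align and add column by column (LSB to MSB, each column mod 16 with carry):
  0317
+ 07A4
  ----
  col 0: 7(7) + 4(4) + 0 (carry in) = 11 → B(11), carry out 0
  col 1: 1(1) + A(10) + 0 (carry in) = 11 → B(11), carry out 0
  col 2: 3(3) + 7(7) + 0 (carry in) = 10 → A(10), carry out 0
  col 3: 0(0) + 0(0) + 0 (carry in) = 0 → 0(0), carry out 0
Reading digits MSB→LSB: 0ABB
Strip leading zeros: ABB
= 0xABB


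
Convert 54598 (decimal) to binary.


Divide by 2 repeatedly:
54598 ÷ 2 = 27299 remainder 0
27299 ÷ 2 = 13649 remainder 1
13649 ÷ 2 = 6824 remainder 1
6824 ÷ 2 = 3412 remainder 0
3412 ÷ 2 = 1706 remainder 0
1706 ÷ 2 = 853 remainder 0
853 ÷ 2 = 426 remainder 1
426 ÷ 2 = 213 remainder 0
213 ÷ 2 = 106 remainder 1
106 ÷ 2 = 53 remainder 0
53 ÷ 2 = 26 remainder 1
26 ÷ 2 = 13 remainder 0
13 ÷ 2 = 6 remainder 1
6 ÷ 2 = 3 remainder 0
3 ÷ 2 = 1 remainder 1
1 ÷ 2 = 0 remainder 1
Reading remainders bottom-up:
= 1101010101000110


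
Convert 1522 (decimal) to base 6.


Divide by 6 repeatedly:
1522 ÷ 6 = 253 remainder 4
253 ÷ 6 = 42 remainder 1
42 ÷ 6 = 7 remainder 0
7 ÷ 6 = 1 remainder 1
1 ÷ 6 = 0 remainder 1
Reading remainders bottom-up:
= 11014


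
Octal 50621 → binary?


Each octal digit → 3 binary bits:
  5 = 101
  0 = 000
  6 = 110
  2 = 010
  1 = 001
Concatenate: 101 000 110 010 001
= 101000110010001


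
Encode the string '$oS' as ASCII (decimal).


String: '$oS'  (3 characters)
Per-character ASCII lookup:
  '$': special character: '$' = 36
  'o': lowercase starts at 97: 'o' = 97 + 14 = 111
  'S': uppercase starts at 65: 'S' = 65 + 18 = 83
= 36 111 83


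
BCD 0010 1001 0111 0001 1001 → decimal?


Each 4-bit group → digit:
  0010 → 2
  1001 → 9
  0111 → 7
  0001 → 1
  1001 → 9
= 29719


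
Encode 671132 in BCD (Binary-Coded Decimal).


Each digit → 4-bit binary:
  6 → 0110
  7 → 0111
  1 → 0001
  1 → 0001
  3 → 0011
  2 → 0010
= 0110 0111 0001 0001 0011 0010


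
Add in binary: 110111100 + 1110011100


Align and add column by column (LSB to MSB, carry propagating):
  00110111100
+ 01110011100
  -----------
  col 0: 0 + 0 + 0 (carry in) = 0 → bit 0, carry out 0
  col 1: 0 + 0 + 0 (carry in) = 0 → bit 0, carry out 0
  col 2: 1 + 1 + 0 (carry in) = 2 → bit 0, carry out 1
  col 3: 1 + 1 + 1 (carry in) = 3 → bit 1, carry out 1
  col 4: 1 + 1 + 1 (carry in) = 3 → bit 1, carry out 1
  col 5: 1 + 0 + 1 (carry in) = 2 → bit 0, carry out 1
  col 6: 0 + 0 + 1 (carry in) = 1 → bit 1, carry out 0
  col 7: 1 + 1 + 0 (carry in) = 2 → bit 0, carry out 1
  col 8: 1 + 1 + 1 (carry in) = 3 → bit 1, carry out 1
  col 9: 0 + 1 + 1 (carry in) = 2 → bit 0, carry out 1
  col 10: 0 + 0 + 1 (carry in) = 1 → bit 1, carry out 0
Reading bits MSB→LSB: 10101011000
Strip leading zeros: 10101011000
= 10101011000


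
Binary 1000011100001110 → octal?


Group into 3-bit groups: 001000011100001110
  001 = 1
  000 = 0
  011 = 3
  100 = 4
  001 = 1
  110 = 6
= 0o103416


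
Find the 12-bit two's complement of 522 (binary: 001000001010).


Original: 001000001010
Step 1 - Invert all bits: 110111110101
Step 2 - Add 1: 110111110101 + 1
= 110111110110 (represents -522)


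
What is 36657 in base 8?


Divide by 8 repeatedly:
36657 ÷ 8 = 4582 remainder 1
4582 ÷ 8 = 572 remainder 6
572 ÷ 8 = 71 remainder 4
71 ÷ 8 = 8 remainder 7
8 ÷ 8 = 1 remainder 0
1 ÷ 8 = 0 remainder 1
Reading remainders bottom-up:
= 0o107461


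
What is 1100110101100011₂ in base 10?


Positional values:
Bit 0: 1 × 2^0 = 1
Bit 1: 1 × 2^1 = 2
Bit 5: 1 × 2^5 = 32
Bit 6: 1 × 2^6 = 64
Bit 8: 1 × 2^8 = 256
Bit 10: 1 × 2^10 = 1024
Bit 11: 1 × 2^11 = 2048
Bit 14: 1 × 2^14 = 16384
Bit 15: 1 × 2^15 = 32768
Sum = 1 + 2 + 32 + 64 + 256 + 1024 + 2048 + 16384 + 32768
= 52579


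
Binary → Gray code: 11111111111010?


Binary: 11111111111010
Gray code: G = B XOR (B >> 1)
B >> 1 = 01111111111101
11111111111010 XOR 01111111111101:
  1 XOR 0 = 1
  1 XOR 1 = 0
  1 XOR 1 = 0
  1 XOR 1 = 0
  1 XOR 1 = 0
  1 XOR 1 = 0
  1 XOR 1 = 0
  1 XOR 1 = 0
  1 XOR 1 = 0
  1 XOR 1 = 0
  1 XOR 1 = 0
  0 XOR 1 = 1
  1 XOR 0 = 1
  0 XOR 1 = 1
= 10000000000111


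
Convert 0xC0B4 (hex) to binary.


Each hex digit → 4 binary bits:
  C = 1100
  0 = 0000
  B = 1011
  4 = 0100
Concatenate: 1100 0000 1011 0100
= 1100000010110100


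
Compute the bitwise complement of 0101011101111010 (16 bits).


Original: 0101011101111010
Invert all bits:
  bit 0: 0 → 1
  bit 1: 1 → 0
  bit 2: 0 → 1
  bit 3: 1 → 0
  bit 4: 0 → 1
  bit 5: 1 → 0
  bit 6: 1 → 0
  bit 7: 1 → 0
  bit 8: 0 → 1
  bit 9: 1 → 0
  bit 10: 1 → 0
  bit 11: 1 → 0
  bit 12: 1 → 0
  bit 13: 0 → 1
  bit 14: 1 → 0
  bit 15: 0 → 1
= 1010100010000101


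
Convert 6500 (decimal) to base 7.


Divide by 7 repeatedly:
6500 ÷ 7 = 928 remainder 4
928 ÷ 7 = 132 remainder 4
132 ÷ 7 = 18 remainder 6
18 ÷ 7 = 2 remainder 4
2 ÷ 7 = 0 remainder 2
Reading remainders bottom-up:
= 24644


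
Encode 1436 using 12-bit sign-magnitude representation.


Sign bit: 0 (positive)
Magnitude: 1436 = 10110011100
= 010110011100


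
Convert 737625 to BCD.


Each digit → 4-bit binary:
  7 → 0111
  3 → 0011
  7 → 0111
  6 → 0110
  2 → 0010
  5 → 0101
= 0111 0011 0111 0110 0010 0101


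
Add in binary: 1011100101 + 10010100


Align and add column by column (LSB to MSB, carry propagating):
  01011100101
+ 00010010100
  -----------
  col 0: 1 + 0 + 0 (carry in) = 1 → bit 1, carry out 0
  col 1: 0 + 0 + 0 (carry in) = 0 → bit 0, carry out 0
  col 2: 1 + 1 + 0 (carry in) = 2 → bit 0, carry out 1
  col 3: 0 + 0 + 1 (carry in) = 1 → bit 1, carry out 0
  col 4: 0 + 1 + 0 (carry in) = 1 → bit 1, carry out 0
  col 5: 1 + 0 + 0 (carry in) = 1 → bit 1, carry out 0
  col 6: 1 + 0 + 0 (carry in) = 1 → bit 1, carry out 0
  col 7: 1 + 1 + 0 (carry in) = 2 → bit 0, carry out 1
  col 8: 0 + 0 + 1 (carry in) = 1 → bit 1, carry out 0
  col 9: 1 + 0 + 0 (carry in) = 1 → bit 1, carry out 0
  col 10: 0 + 0 + 0 (carry in) = 0 → bit 0, carry out 0
Reading bits MSB→LSB: 01101111001
Strip leading zeros: 1101111001
= 1101111001


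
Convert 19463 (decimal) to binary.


Divide by 2 repeatedly:
19463 ÷ 2 = 9731 remainder 1
9731 ÷ 2 = 4865 remainder 1
4865 ÷ 2 = 2432 remainder 1
2432 ÷ 2 = 1216 remainder 0
1216 ÷ 2 = 608 remainder 0
608 ÷ 2 = 304 remainder 0
304 ÷ 2 = 152 remainder 0
152 ÷ 2 = 76 remainder 0
76 ÷ 2 = 38 remainder 0
38 ÷ 2 = 19 remainder 0
19 ÷ 2 = 9 remainder 1
9 ÷ 2 = 4 remainder 1
4 ÷ 2 = 2 remainder 0
2 ÷ 2 = 1 remainder 0
1 ÷ 2 = 0 remainder 1
Reading remainders bottom-up:
= 100110000000111


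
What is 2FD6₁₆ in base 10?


Positional values:
Position 0: 6 × 16^0 = 6 × 1 = 6
Position 1: D × 16^1 = 13 × 16 = 208
Position 2: F × 16^2 = 15 × 256 = 3840
Position 3: 2 × 16^3 = 2 × 4096 = 8192
Sum = 6 + 208 + 3840 + 8192
= 12246


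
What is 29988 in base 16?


Divide by 16 repeatedly:
29988 ÷ 16 = 1874 remainder 4 (4)
1874 ÷ 16 = 117 remainder 2 (2)
117 ÷ 16 = 7 remainder 5 (5)
7 ÷ 16 = 0 remainder 7 (7)
Reading remainders bottom-up:
= 0x7524


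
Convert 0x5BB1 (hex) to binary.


Each hex digit → 4 binary bits:
  5 = 0101
  B = 1011
  B = 1011
  1 = 0001
Concatenate: 0101 1011 1011 0001
= 0101101110110001


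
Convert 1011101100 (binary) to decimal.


Positional values:
Bit 2: 1 × 2^2 = 4
Bit 3: 1 × 2^3 = 8
Bit 5: 1 × 2^5 = 32
Bit 6: 1 × 2^6 = 64
Bit 7: 1 × 2^7 = 128
Bit 9: 1 × 2^9 = 512
Sum = 4 + 8 + 32 + 64 + 128 + 512
= 748


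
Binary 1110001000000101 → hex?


Group into 4-bit nibbles: 1110001000000101
  1110 = E
  0010 = 2
  0000 = 0
  0101 = 5
= 0xE205


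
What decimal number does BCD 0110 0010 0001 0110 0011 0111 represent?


Each 4-bit group → digit:
  0110 → 6
  0010 → 2
  0001 → 1
  0110 → 6
  0011 → 3
  0111 → 7
= 621637


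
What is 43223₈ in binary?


Each octal digit → 3 binary bits:
  4 = 100
  3 = 011
  2 = 010
  2 = 010
  3 = 011
Concatenate: 100 011 010 010 011
= 100011010010011


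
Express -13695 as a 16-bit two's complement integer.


Original: 0011010101111111
Step 1 - Invert all bits: 1100101010000000
Step 2 - Add 1: 1100101010000000 + 1
= 1100101010000001 (represents -13695)


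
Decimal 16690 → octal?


Divide by 8 repeatedly:
16690 ÷ 8 = 2086 remainder 2
2086 ÷ 8 = 260 remainder 6
260 ÷ 8 = 32 remainder 4
32 ÷ 8 = 4 remainder 0
4 ÷ 8 = 0 remainder 4
Reading remainders bottom-up:
= 0o40462


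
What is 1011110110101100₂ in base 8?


Group into 3-bit groups: 001011110110101100
  001 = 1
  011 = 3
  110 = 6
  110 = 6
  101 = 5
  100 = 4
= 0o136654


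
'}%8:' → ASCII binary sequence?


String: '}%8:'  (4 characters)
Per-character ASCII lookup:
  '}': special character: '}' = 125 → 1111101
  '%': special character: '%' = 37 → 100101
  '8': digits start at 48: '8' = 48 + 8 = 56 → 111000
  ':': special character: ':' = 58 → 111010
= 1111101 100101 111000 111010


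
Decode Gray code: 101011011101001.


Gray code: 101011011101001
MSB stays the same: 1
Each subsequent bit = prev_binary XOR current_gray:
  B[1] = 1 XOR 0 = 1
  B[2] = 1 XOR 1 = 0
  B[3] = 0 XOR 0 = 0
  B[4] = 0 XOR 1 = 1
  B[5] = 1 XOR 1 = 0
  B[6] = 0 XOR 0 = 0
  B[7] = 0 XOR 1 = 1
  B[8] = 1 XOR 1 = 0
  B[9] = 0 XOR 1 = 1
  B[10] = 1 XOR 0 = 1
  B[11] = 1 XOR 1 = 0
  B[12] = 0 XOR 0 = 0
  B[13] = 0 XOR 0 = 0
  B[14] = 0 XOR 1 = 1
= 110010010110001 (25777 decimal)


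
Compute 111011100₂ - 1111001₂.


Align and subtract column by column (LSB to MSB, borrowing when needed):
  111011100
- 001111001
  ---------
  col 0: (0 - 0 borrow-in) - 1 → borrow from next column: (0+2) - 1 = 1, borrow out 1
  col 1: (0 - 1 borrow-in) - 0 → borrow from next column: (-1+2) - 0 = 1, borrow out 1
  col 2: (1 - 1 borrow-in) - 0 → 0 - 0 = 0, borrow out 0
  col 3: (1 - 0 borrow-in) - 1 → 1 - 1 = 0, borrow out 0
  col 4: (1 - 0 borrow-in) - 1 → 1 - 1 = 0, borrow out 0
  col 5: (0 - 0 borrow-in) - 1 → borrow from next column: (0+2) - 1 = 1, borrow out 1
  col 6: (1 - 1 borrow-in) - 1 → borrow from next column: (0+2) - 1 = 1, borrow out 1
  col 7: (1 - 1 borrow-in) - 0 → 0 - 0 = 0, borrow out 0
  col 8: (1 - 0 borrow-in) - 0 → 1 - 0 = 1, borrow out 0
Reading bits MSB→LSB: 101100011
Strip leading zeros: 101100011
= 101100011


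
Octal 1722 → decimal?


Positional values:
Position 0: 2 × 8^0 = 2
Position 1: 2 × 8^1 = 16
Position 2: 7 × 8^2 = 448
Position 3: 1 × 8^3 = 512
Sum = 2 + 16 + 448 + 512
= 978


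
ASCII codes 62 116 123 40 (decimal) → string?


Codes (decimal): 62 116 123 40
Per-code ASCII lookup:
  62  (special character) → '>'
  116  (range 97-122: lowercase, 116 - 97 = 19) → 't'
  123  (special character) → '{'
  40  (special character) → '('
= '>t{('


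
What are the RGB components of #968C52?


Hex: #968C52
R = 96₁₆ = 150
G = 8C₁₆ = 140
B = 52₁₆ = 82
= RGB(150, 140, 82)


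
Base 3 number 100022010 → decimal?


Positional values (base 3):
  0 × 3^0 = 0 × 1 = 0
  1 × 3^1 = 1 × 3 = 3
  0 × 3^2 = 0 × 9 = 0
  2 × 3^3 = 2 × 27 = 54
  2 × 3^4 = 2 × 81 = 162
  0 × 3^5 = 0 × 243 = 0
  0 × 3^6 = 0 × 729 = 0
  0 × 3^7 = 0 × 2187 = 0
  1 × 3^8 = 1 × 6561 = 6561
Sum = 0 + 3 + 0 + 54 + 162 + 0 + 0 + 0 + 6561
= 6780


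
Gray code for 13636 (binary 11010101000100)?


Binary: 11010101000100
Gray code: G = B XOR (B >> 1)
B >> 1 = 01101010100010
11010101000100 XOR 01101010100010:
  1 XOR 0 = 1
  1 XOR 1 = 0
  0 XOR 1 = 1
  1 XOR 0 = 1
  0 XOR 1 = 1
  1 XOR 0 = 1
  0 XOR 1 = 1
  1 XOR 0 = 1
  0 XOR 1 = 1
  0 XOR 0 = 0
  0 XOR 0 = 0
  1 XOR 0 = 1
  0 XOR 1 = 1
  0 XOR 0 = 0
= 10111111100110


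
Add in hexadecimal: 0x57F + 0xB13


Align and add column by column (LSB to MSB, each column mod 16 with carry):
  057F
+ 0B13
  ----
  col 0: F(15) + 3(3) + 0 (carry in) = 18 → 2(2), carry out 1
  col 1: 7(7) + 1(1) + 1 (carry in) = 9 → 9(9), carry out 0
  col 2: 5(5) + B(11) + 0 (carry in) = 16 → 0(0), carry out 1
  col 3: 0(0) + 0(0) + 1 (carry in) = 1 → 1(1), carry out 0
Reading digits MSB→LSB: 1092
Strip leading zeros: 1092
= 0x1092


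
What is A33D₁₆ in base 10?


Positional values:
Position 0: D × 16^0 = 13 × 1 = 13
Position 1: 3 × 16^1 = 3 × 16 = 48
Position 2: 3 × 16^2 = 3 × 256 = 768
Position 3: A × 16^3 = 10 × 4096 = 40960
Sum = 13 + 48 + 768 + 40960
= 41789


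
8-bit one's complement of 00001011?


Original: 00001011
Invert all bits:
  bit 0: 0 → 1
  bit 1: 0 → 1
  bit 2: 0 → 1
  bit 3: 0 → 1
  bit 4: 1 → 0
  bit 5: 0 → 1
  bit 6: 1 → 0
  bit 7: 1 → 0
= 11110100


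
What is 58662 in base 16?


Divide by 16 repeatedly:
58662 ÷ 16 = 3666 remainder 6 (6)
3666 ÷ 16 = 229 remainder 2 (2)
229 ÷ 16 = 14 remainder 5 (5)
14 ÷ 16 = 0 remainder 14 (E)
Reading remainders bottom-up:
= 0xE526


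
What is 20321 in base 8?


Divide by 8 repeatedly:
20321 ÷ 8 = 2540 remainder 1
2540 ÷ 8 = 317 remainder 4
317 ÷ 8 = 39 remainder 5
39 ÷ 8 = 4 remainder 7
4 ÷ 8 = 0 remainder 4
Reading remainders bottom-up:
= 0o47541


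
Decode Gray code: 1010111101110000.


Gray code: 1010111101110000
MSB stays the same: 1
Each subsequent bit = prev_binary XOR current_gray:
  B[1] = 1 XOR 0 = 1
  B[2] = 1 XOR 1 = 0
  B[3] = 0 XOR 0 = 0
  B[4] = 0 XOR 1 = 1
  B[5] = 1 XOR 1 = 0
  B[6] = 0 XOR 1 = 1
  B[7] = 1 XOR 1 = 0
  B[8] = 0 XOR 0 = 0
  B[9] = 0 XOR 1 = 1
  B[10] = 1 XOR 1 = 0
  B[11] = 0 XOR 1 = 1
  B[12] = 1 XOR 0 = 1
  B[13] = 1 XOR 0 = 1
  B[14] = 1 XOR 0 = 1
  B[15] = 1 XOR 0 = 1
= 1100101001011111 (51807 decimal)


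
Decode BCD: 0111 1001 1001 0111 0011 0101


Each 4-bit group → digit:
  0111 → 7
  1001 → 9
  1001 → 9
  0111 → 7
  0011 → 3
  0101 → 5
= 799735


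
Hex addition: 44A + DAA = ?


Align and add column by column (LSB to MSB, each column mod 16 with carry):
  044A
+ 0DAA
  ----
  col 0: A(10) + A(10) + 0 (carry in) = 20 → 4(4), carry out 1
  col 1: 4(4) + A(10) + 1 (carry in) = 15 → F(15), carry out 0
  col 2: 4(4) + D(13) + 0 (carry in) = 17 → 1(1), carry out 1
  col 3: 0(0) + 0(0) + 1 (carry in) = 1 → 1(1), carry out 0
Reading digits MSB→LSB: 11F4
Strip leading zeros: 11F4
= 0x11F4


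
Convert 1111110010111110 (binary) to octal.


Group into 3-bit groups: 001111110010111110
  001 = 1
  111 = 7
  110 = 6
  010 = 2
  111 = 7
  110 = 6
= 0o176276


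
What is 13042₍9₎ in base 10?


Positional values (base 9):
  2 × 9^0 = 2 × 1 = 2
  4 × 9^1 = 4 × 9 = 36
  0 × 9^2 = 0 × 81 = 0
  3 × 9^3 = 3 × 729 = 2187
  1 × 9^4 = 1 × 6561 = 6561
Sum = 2 + 36 + 0 + 2187 + 6561
= 8786


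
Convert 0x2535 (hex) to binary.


Each hex digit → 4 binary bits:
  2 = 0010
  5 = 0101
  3 = 0011
  5 = 0101
Concatenate: 0010 0101 0011 0101
= 0010010100110101


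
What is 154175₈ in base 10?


Positional values:
Position 0: 5 × 8^0 = 5
Position 1: 7 × 8^1 = 56
Position 2: 1 × 8^2 = 64
Position 3: 4 × 8^3 = 2048
Position 4: 5 × 8^4 = 20480
Position 5: 1 × 8^5 = 32768
Sum = 5 + 56 + 64 + 2048 + 20480 + 32768
= 55421


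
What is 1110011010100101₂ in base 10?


Positional values:
Bit 0: 1 × 2^0 = 1
Bit 2: 1 × 2^2 = 4
Bit 5: 1 × 2^5 = 32
Bit 7: 1 × 2^7 = 128
Bit 9: 1 × 2^9 = 512
Bit 10: 1 × 2^10 = 1024
Bit 13: 1 × 2^13 = 8192
Bit 14: 1 × 2^14 = 16384
Bit 15: 1 × 2^15 = 32768
Sum = 1 + 4 + 32 + 128 + 512 + 1024 + 8192 + 16384 + 32768
= 59045


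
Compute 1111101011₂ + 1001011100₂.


Align and add column by column (LSB to MSB, carry propagating):
  01111101011
+ 01001011100
  -----------
  col 0: 1 + 0 + 0 (carry in) = 1 → bit 1, carry out 0
  col 1: 1 + 0 + 0 (carry in) = 1 → bit 1, carry out 0
  col 2: 0 + 1 + 0 (carry in) = 1 → bit 1, carry out 0
  col 3: 1 + 1 + 0 (carry in) = 2 → bit 0, carry out 1
  col 4: 0 + 1 + 1 (carry in) = 2 → bit 0, carry out 1
  col 5: 1 + 0 + 1 (carry in) = 2 → bit 0, carry out 1
  col 6: 1 + 1 + 1 (carry in) = 3 → bit 1, carry out 1
  col 7: 1 + 0 + 1 (carry in) = 2 → bit 0, carry out 1
  col 8: 1 + 0 + 1 (carry in) = 2 → bit 0, carry out 1
  col 9: 1 + 1 + 1 (carry in) = 3 → bit 1, carry out 1
  col 10: 0 + 0 + 1 (carry in) = 1 → bit 1, carry out 0
Reading bits MSB→LSB: 11001000111
Strip leading zeros: 11001000111
= 11001000111


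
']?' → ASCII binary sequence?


String: ']?'  (2 characters)
Per-character ASCII lookup:
  ']': special character: ']' = 93 → 1011101
  '?': special character: '?' = 63 → 111111
= 1011101 111111


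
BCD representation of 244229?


Each digit → 4-bit binary:
  2 → 0010
  4 → 0100
  4 → 0100
  2 → 0010
  2 → 0010
  9 → 1001
= 0010 0100 0100 0010 0010 1001


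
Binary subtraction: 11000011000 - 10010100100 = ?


Align and subtract column by column (LSB to MSB, borrowing when needed):
  11000011000
- 10010100100
  -----------
  col 0: (0 - 0 borrow-in) - 0 → 0 - 0 = 0, borrow out 0
  col 1: (0 - 0 borrow-in) - 0 → 0 - 0 = 0, borrow out 0
  col 2: (0 - 0 borrow-in) - 1 → borrow from next column: (0+2) - 1 = 1, borrow out 1
  col 3: (1 - 1 borrow-in) - 0 → 0 - 0 = 0, borrow out 0
  col 4: (1 - 0 borrow-in) - 0 → 1 - 0 = 1, borrow out 0
  col 5: (0 - 0 borrow-in) - 1 → borrow from next column: (0+2) - 1 = 1, borrow out 1
  col 6: (0 - 1 borrow-in) - 0 → borrow from next column: (-1+2) - 0 = 1, borrow out 1
  col 7: (0 - 1 borrow-in) - 1 → borrow from next column: (-1+2) - 1 = 0, borrow out 1
  col 8: (0 - 1 borrow-in) - 0 → borrow from next column: (-1+2) - 0 = 1, borrow out 1
  col 9: (1 - 1 borrow-in) - 0 → 0 - 0 = 0, borrow out 0
  col 10: (1 - 0 borrow-in) - 1 → 1 - 1 = 0, borrow out 0
Reading bits MSB→LSB: 00101110100
Strip leading zeros: 101110100
= 101110100


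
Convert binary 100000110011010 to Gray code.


Binary: 100000110011010
Gray code: G = B XOR (B >> 1)
B >> 1 = 010000011001101
100000110011010 XOR 010000011001101:
  1 XOR 0 = 1
  0 XOR 1 = 1
  0 XOR 0 = 0
  0 XOR 0 = 0
  0 XOR 0 = 0
  0 XOR 0 = 0
  1 XOR 0 = 1
  1 XOR 1 = 0
  0 XOR 1 = 1
  0 XOR 0 = 0
  1 XOR 0 = 1
  1 XOR 1 = 0
  0 XOR 1 = 1
  1 XOR 0 = 1
  0 XOR 1 = 1
= 110000101010111


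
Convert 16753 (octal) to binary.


Each octal digit → 3 binary bits:
  1 = 001
  6 = 110
  7 = 111
  5 = 101
  3 = 011
Concatenate: 001 110 111 101 011
= 001110111101011


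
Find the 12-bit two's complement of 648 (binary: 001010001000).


Original: 001010001000
Step 1 - Invert all bits: 110101110111
Step 2 - Add 1: 110101110111 + 1
= 110101111000 (represents -648)


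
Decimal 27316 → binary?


Divide by 2 repeatedly:
27316 ÷ 2 = 13658 remainder 0
13658 ÷ 2 = 6829 remainder 0
6829 ÷ 2 = 3414 remainder 1
3414 ÷ 2 = 1707 remainder 0
1707 ÷ 2 = 853 remainder 1
853 ÷ 2 = 426 remainder 1
426 ÷ 2 = 213 remainder 0
213 ÷ 2 = 106 remainder 1
106 ÷ 2 = 53 remainder 0
53 ÷ 2 = 26 remainder 1
26 ÷ 2 = 13 remainder 0
13 ÷ 2 = 6 remainder 1
6 ÷ 2 = 3 remainder 0
3 ÷ 2 = 1 remainder 1
1 ÷ 2 = 0 remainder 1
Reading remainders bottom-up:
= 110101010110100


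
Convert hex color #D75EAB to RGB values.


Hex: #D75EAB
R = D7₁₆ = 215
G = 5E₁₆ = 94
B = AB₁₆ = 171
= RGB(215, 94, 171)


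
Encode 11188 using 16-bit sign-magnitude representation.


Sign bit: 0 (positive)
Magnitude: 11188 = 010101110110100
= 0010101110110100


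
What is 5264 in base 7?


Divide by 7 repeatedly:
5264 ÷ 7 = 752 remainder 0
752 ÷ 7 = 107 remainder 3
107 ÷ 7 = 15 remainder 2
15 ÷ 7 = 2 remainder 1
2 ÷ 7 = 0 remainder 2
Reading remainders bottom-up:
= 21230


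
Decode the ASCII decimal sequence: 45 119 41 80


Codes (decimal): 45 119 41 80
Per-code ASCII lookup:
  45  (special character) → '-'
  119  (range 97-122: lowercase, 119 - 97 = 22) → 'w'
  41  (special character) → ')'
  80  (range 65-90: uppercase, 80 - 65 = 15) → 'P'
= '-w)P'


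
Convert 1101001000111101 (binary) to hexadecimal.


Group into 4-bit nibbles: 1101001000111101
  1101 = D
  0010 = 2
  0011 = 3
  1101 = D
= 0xD23D


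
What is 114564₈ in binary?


Each octal digit → 3 binary bits:
  1 = 001
  1 = 001
  4 = 100
  5 = 101
  6 = 110
  4 = 100
Concatenate: 001 001 100 101 110 100
= 001001100101110100


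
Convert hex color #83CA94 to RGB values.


Hex: #83CA94
R = 83₁₆ = 131
G = CA₁₆ = 202
B = 94₁₆ = 148
= RGB(131, 202, 148)


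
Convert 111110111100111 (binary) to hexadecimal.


Group into 4-bit nibbles: 0111110111100111
  0111 = 7
  1101 = D
  1110 = E
  0111 = 7
= 0x7DE7


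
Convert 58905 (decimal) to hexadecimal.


Divide by 16 repeatedly:
58905 ÷ 16 = 3681 remainder 9 (9)
3681 ÷ 16 = 230 remainder 1 (1)
230 ÷ 16 = 14 remainder 6 (6)
14 ÷ 16 = 0 remainder 14 (E)
Reading remainders bottom-up:
= 0xE619


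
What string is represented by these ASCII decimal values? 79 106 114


Codes (decimal): 79 106 114
Per-code ASCII lookup:
  79  (range 65-90: uppercase, 79 - 65 = 14) → 'O'
  106  (range 97-122: lowercase, 106 - 97 = 9) → 'j'
  114  (range 97-122: lowercase, 114 - 97 = 17) → 'r'
= 'Ojr'


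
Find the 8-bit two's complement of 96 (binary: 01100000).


Original: 01100000
Step 1 - Invert all bits: 10011111
Step 2 - Add 1: 10011111 + 1
= 10100000 (represents -96)


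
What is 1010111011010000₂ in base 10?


Positional values:
Bit 4: 1 × 2^4 = 16
Bit 6: 1 × 2^6 = 64
Bit 7: 1 × 2^7 = 128
Bit 9: 1 × 2^9 = 512
Bit 10: 1 × 2^10 = 1024
Bit 11: 1 × 2^11 = 2048
Bit 13: 1 × 2^13 = 8192
Bit 15: 1 × 2^15 = 32768
Sum = 16 + 64 + 128 + 512 + 1024 + 2048 + 8192 + 32768
= 44752


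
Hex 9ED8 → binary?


Each hex digit → 4 binary bits:
  9 = 1001
  E = 1110
  D = 1101
  8 = 1000
Concatenate: 1001 1110 1101 1000
= 1001111011011000


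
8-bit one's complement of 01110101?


Original: 01110101
Invert all bits:
  bit 0: 0 → 1
  bit 1: 1 → 0
  bit 2: 1 → 0
  bit 3: 1 → 0
  bit 4: 0 → 1
  bit 5: 1 → 0
  bit 6: 0 → 1
  bit 7: 1 → 0
= 10001010


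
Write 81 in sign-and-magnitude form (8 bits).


Sign bit: 0 (positive)
Magnitude: 81 = 1010001
= 01010001


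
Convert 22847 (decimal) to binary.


Divide by 2 repeatedly:
22847 ÷ 2 = 11423 remainder 1
11423 ÷ 2 = 5711 remainder 1
5711 ÷ 2 = 2855 remainder 1
2855 ÷ 2 = 1427 remainder 1
1427 ÷ 2 = 713 remainder 1
713 ÷ 2 = 356 remainder 1
356 ÷ 2 = 178 remainder 0
178 ÷ 2 = 89 remainder 0
89 ÷ 2 = 44 remainder 1
44 ÷ 2 = 22 remainder 0
22 ÷ 2 = 11 remainder 0
11 ÷ 2 = 5 remainder 1
5 ÷ 2 = 2 remainder 1
2 ÷ 2 = 1 remainder 0
1 ÷ 2 = 0 remainder 1
Reading remainders bottom-up:
= 101100100111111


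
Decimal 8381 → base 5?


Divide by 5 repeatedly:
8381 ÷ 5 = 1676 remainder 1
1676 ÷ 5 = 335 remainder 1
335 ÷ 5 = 67 remainder 0
67 ÷ 5 = 13 remainder 2
13 ÷ 5 = 2 remainder 3
2 ÷ 5 = 0 remainder 2
Reading remainders bottom-up:
= 232011


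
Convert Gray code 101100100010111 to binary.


Gray code: 101100100010111
MSB stays the same: 1
Each subsequent bit = prev_binary XOR current_gray:
  B[1] = 1 XOR 0 = 1
  B[2] = 1 XOR 1 = 0
  B[3] = 0 XOR 1 = 1
  B[4] = 1 XOR 0 = 1
  B[5] = 1 XOR 0 = 1
  B[6] = 1 XOR 1 = 0
  B[7] = 0 XOR 0 = 0
  B[8] = 0 XOR 0 = 0
  B[9] = 0 XOR 0 = 0
  B[10] = 0 XOR 1 = 1
  B[11] = 1 XOR 0 = 1
  B[12] = 1 XOR 1 = 0
  B[13] = 0 XOR 1 = 1
  B[14] = 1 XOR 1 = 0
= 110111000011010 (28186 decimal)


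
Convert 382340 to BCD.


Each digit → 4-bit binary:
  3 → 0011
  8 → 1000
  2 → 0010
  3 → 0011
  4 → 0100
  0 → 0000
= 0011 1000 0010 0011 0100 0000


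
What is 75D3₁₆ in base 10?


Positional values:
Position 0: 3 × 16^0 = 3 × 1 = 3
Position 1: D × 16^1 = 13 × 16 = 208
Position 2: 5 × 16^2 = 5 × 256 = 1280
Position 3: 7 × 16^3 = 7 × 4096 = 28672
Sum = 3 + 208 + 1280 + 28672
= 30163


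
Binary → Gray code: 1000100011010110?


Binary: 1000100011010110
Gray code: G = B XOR (B >> 1)
B >> 1 = 0100010001101011
1000100011010110 XOR 0100010001101011:
  1 XOR 0 = 1
  0 XOR 1 = 1
  0 XOR 0 = 0
  0 XOR 0 = 0
  1 XOR 0 = 1
  0 XOR 1 = 1
  0 XOR 0 = 0
  0 XOR 0 = 0
  1 XOR 0 = 1
  1 XOR 1 = 0
  0 XOR 1 = 1
  1 XOR 0 = 1
  0 XOR 1 = 1
  1 XOR 0 = 1
  1 XOR 1 = 0
  0 XOR 1 = 1
= 1100110010111101


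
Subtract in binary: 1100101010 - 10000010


Align and subtract column by column (LSB to MSB, borrowing when needed):
  1100101010
- 0010000010
  ----------
  col 0: (0 - 0 borrow-in) - 0 → 0 - 0 = 0, borrow out 0
  col 1: (1 - 0 borrow-in) - 1 → 1 - 1 = 0, borrow out 0
  col 2: (0 - 0 borrow-in) - 0 → 0 - 0 = 0, borrow out 0
  col 3: (1 - 0 borrow-in) - 0 → 1 - 0 = 1, borrow out 0
  col 4: (0 - 0 borrow-in) - 0 → 0 - 0 = 0, borrow out 0
  col 5: (1 - 0 borrow-in) - 0 → 1 - 0 = 1, borrow out 0
  col 6: (0 - 0 borrow-in) - 0 → 0 - 0 = 0, borrow out 0
  col 7: (0 - 0 borrow-in) - 1 → borrow from next column: (0+2) - 1 = 1, borrow out 1
  col 8: (1 - 1 borrow-in) - 0 → 0 - 0 = 0, borrow out 0
  col 9: (1 - 0 borrow-in) - 0 → 1 - 0 = 1, borrow out 0
Reading bits MSB→LSB: 1010101000
Strip leading zeros: 1010101000
= 1010101000


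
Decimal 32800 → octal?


Divide by 8 repeatedly:
32800 ÷ 8 = 4100 remainder 0
4100 ÷ 8 = 512 remainder 4
512 ÷ 8 = 64 remainder 0
64 ÷ 8 = 8 remainder 0
8 ÷ 8 = 1 remainder 0
1 ÷ 8 = 0 remainder 1
Reading remainders bottom-up:
= 0o100040


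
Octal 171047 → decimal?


Positional values:
Position 0: 7 × 8^0 = 7
Position 1: 4 × 8^1 = 32
Position 2: 0 × 8^2 = 0
Position 3: 1 × 8^3 = 512
Position 4: 7 × 8^4 = 28672
Position 5: 1 × 8^5 = 32768
Sum = 7 + 32 + 0 + 512 + 28672 + 32768
= 61991


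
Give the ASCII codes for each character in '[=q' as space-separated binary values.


String: '[=q'  (3 characters)
Per-character ASCII lookup:
  '[': special character: '[' = 91 → 1011011
  '=': special character: '=' = 61 → 111101
  'q': lowercase starts at 97: 'q' = 97 + 16 = 113 → 1110001
= 1011011 111101 1110001


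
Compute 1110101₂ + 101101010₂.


Align and add column by column (LSB to MSB, carry propagating):
  0001110101
+ 0101101010
  ----------
  col 0: 1 + 0 + 0 (carry in) = 1 → bit 1, carry out 0
  col 1: 0 + 1 + 0 (carry in) = 1 → bit 1, carry out 0
  col 2: 1 + 0 + 0 (carry in) = 1 → bit 1, carry out 0
  col 3: 0 + 1 + 0 (carry in) = 1 → bit 1, carry out 0
  col 4: 1 + 0 + 0 (carry in) = 1 → bit 1, carry out 0
  col 5: 1 + 1 + 0 (carry in) = 2 → bit 0, carry out 1
  col 6: 1 + 1 + 1 (carry in) = 3 → bit 1, carry out 1
  col 7: 0 + 0 + 1 (carry in) = 1 → bit 1, carry out 0
  col 8: 0 + 1 + 0 (carry in) = 1 → bit 1, carry out 0
  col 9: 0 + 0 + 0 (carry in) = 0 → bit 0, carry out 0
Reading bits MSB→LSB: 0111011111
Strip leading zeros: 111011111
= 111011111


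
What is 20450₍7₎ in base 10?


Positional values (base 7):
  0 × 7^0 = 0 × 1 = 0
  5 × 7^1 = 5 × 7 = 35
  4 × 7^2 = 4 × 49 = 196
  0 × 7^3 = 0 × 343 = 0
  2 × 7^4 = 2 × 2401 = 4802
Sum = 0 + 35 + 196 + 0 + 4802
= 5033


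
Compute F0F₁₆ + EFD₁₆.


Align and add column by column (LSB to MSB, each column mod 16 with carry):
  0F0F
+ 0EFD
  ----
  col 0: F(15) + D(13) + 0 (carry in) = 28 → C(12), carry out 1
  col 1: 0(0) + F(15) + 1 (carry in) = 16 → 0(0), carry out 1
  col 2: F(15) + E(14) + 1 (carry in) = 30 → E(14), carry out 1
  col 3: 0(0) + 0(0) + 1 (carry in) = 1 → 1(1), carry out 0
Reading digits MSB→LSB: 1E0C
Strip leading zeros: 1E0C
= 0x1E0C


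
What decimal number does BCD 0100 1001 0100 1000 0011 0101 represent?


Each 4-bit group → digit:
  0100 → 4
  1001 → 9
  0100 → 4
  1000 → 8
  0011 → 3
  0101 → 5
= 494835


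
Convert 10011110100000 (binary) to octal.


Group into 3-bit groups: 010011110100000
  010 = 2
  011 = 3
  110 = 6
  100 = 4
  000 = 0
= 0o23640


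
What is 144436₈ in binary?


Each octal digit → 3 binary bits:
  1 = 001
  4 = 100
  4 = 100
  4 = 100
  3 = 011
  6 = 110
Concatenate: 001 100 100 100 011 110
= 001100100100011110


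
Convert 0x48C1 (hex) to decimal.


Positional values:
Position 0: 1 × 16^0 = 1 × 1 = 1
Position 1: C × 16^1 = 12 × 16 = 192
Position 2: 8 × 16^2 = 8 × 256 = 2048
Position 3: 4 × 16^3 = 4 × 4096 = 16384
Sum = 1 + 192 + 2048 + 16384
= 18625


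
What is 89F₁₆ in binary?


Each hex digit → 4 binary bits:
  8 = 1000
  9 = 1001
  F = 1111
Concatenate: 1000 1001 1111
= 100010011111


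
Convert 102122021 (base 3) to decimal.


Positional values (base 3):
  1 × 3^0 = 1 × 1 = 1
  2 × 3^1 = 2 × 3 = 6
  0 × 3^2 = 0 × 9 = 0
  2 × 3^3 = 2 × 27 = 54
  2 × 3^4 = 2 × 81 = 162
  1 × 3^5 = 1 × 243 = 243
  2 × 3^6 = 2 × 729 = 1458
  0 × 3^7 = 0 × 2187 = 0
  1 × 3^8 = 1 × 6561 = 6561
Sum = 1 + 6 + 0 + 54 + 162 + 243 + 1458 + 0 + 6561
= 8485
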